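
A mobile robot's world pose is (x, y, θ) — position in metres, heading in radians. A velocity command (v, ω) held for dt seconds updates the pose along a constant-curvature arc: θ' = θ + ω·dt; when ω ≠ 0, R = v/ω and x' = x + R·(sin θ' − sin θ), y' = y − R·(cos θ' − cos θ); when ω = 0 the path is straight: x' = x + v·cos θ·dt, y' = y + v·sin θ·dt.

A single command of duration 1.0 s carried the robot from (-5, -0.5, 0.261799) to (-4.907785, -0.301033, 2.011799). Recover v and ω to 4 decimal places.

Δθ = 2.011799 − 0.261799 = 1.750000
ω = Δθ/dt = 1.750000/1.0 = 1.7500
R = −Δy/(cos θ' − cos θ) = 0.1429
v = R·ω = 0.1429·1.7500 = 0.2500

v = 0.2500, ω = 1.7500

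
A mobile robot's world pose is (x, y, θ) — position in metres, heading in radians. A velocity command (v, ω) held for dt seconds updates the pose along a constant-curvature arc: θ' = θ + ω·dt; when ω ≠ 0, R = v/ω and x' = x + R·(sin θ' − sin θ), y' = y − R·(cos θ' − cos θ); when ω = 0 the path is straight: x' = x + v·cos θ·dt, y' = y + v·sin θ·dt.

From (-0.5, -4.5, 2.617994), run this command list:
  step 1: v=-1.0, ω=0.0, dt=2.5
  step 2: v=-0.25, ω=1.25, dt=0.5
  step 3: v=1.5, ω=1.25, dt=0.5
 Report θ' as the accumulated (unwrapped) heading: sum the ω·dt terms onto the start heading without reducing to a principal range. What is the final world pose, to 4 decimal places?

(1.1098, -6.0725, 3.8680)

step 1: θ'=2.6180 (straight) → pose (1.6651, -5.7500, 2.6180)
step 2: θ'=3.2430 (R=-0.2000) → pose (1.7853, -5.7758, 3.2430)
step 3: θ'=3.8680 (R=1.2000) → pose (1.1098, -6.0725, 3.8680)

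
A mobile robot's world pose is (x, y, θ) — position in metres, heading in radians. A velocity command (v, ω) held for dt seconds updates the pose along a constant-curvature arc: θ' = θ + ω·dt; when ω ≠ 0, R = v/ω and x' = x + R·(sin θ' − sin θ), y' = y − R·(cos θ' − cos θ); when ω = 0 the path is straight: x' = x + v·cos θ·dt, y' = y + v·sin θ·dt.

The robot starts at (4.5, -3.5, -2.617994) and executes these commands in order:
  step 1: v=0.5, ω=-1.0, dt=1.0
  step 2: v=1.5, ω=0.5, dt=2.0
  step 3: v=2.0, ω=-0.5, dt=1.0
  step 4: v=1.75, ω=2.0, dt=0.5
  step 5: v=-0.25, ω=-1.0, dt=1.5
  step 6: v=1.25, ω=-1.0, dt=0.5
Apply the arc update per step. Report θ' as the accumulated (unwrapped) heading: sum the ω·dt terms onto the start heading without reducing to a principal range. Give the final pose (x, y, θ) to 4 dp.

(-1.6215, -4.0306, -4.1180)

step 1: θ'=-3.6180 (R=-0.5000) → pose (4.0207, -3.5113, -3.6180)
step 2: θ'=-2.6180 (R=3.0000) → pose (1.1450, -3.5792, -2.6180)
step 3: θ'=-3.1180 (R=-4.0000) → pose (-0.7607, -4.1140, -3.1180)
step 4: θ'=-2.1180 (R=0.8750) → pose (-1.4872, -4.5335, -2.1180)
step 5: θ'=-3.6180 (R=0.2500) → pose (-1.1591, -4.4414, -3.6180)
step 6: θ'=-4.1180 (R=-1.2500) → pose (-1.6215, -4.0306, -4.1180)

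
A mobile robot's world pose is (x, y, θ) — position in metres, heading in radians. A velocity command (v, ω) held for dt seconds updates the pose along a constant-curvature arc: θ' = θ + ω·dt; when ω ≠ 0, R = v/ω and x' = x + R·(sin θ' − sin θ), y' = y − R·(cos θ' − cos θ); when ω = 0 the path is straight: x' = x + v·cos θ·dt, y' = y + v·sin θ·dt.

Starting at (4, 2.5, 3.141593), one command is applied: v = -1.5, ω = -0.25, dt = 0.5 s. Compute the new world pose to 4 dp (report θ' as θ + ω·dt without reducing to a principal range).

(4.7480, 2.4532, 3.0166)

θ' = 3.1416 + -0.25·0.5 = 3.0166
R = v/ω = -1.5/-0.25 = 6.0000
x' = 4 + 6.0000·(sin 3.0166 − sin 3.1416) = 4.7480
y' = 2.5 − 6.0000·(cos 3.0166 − cos 3.1416) = 2.4532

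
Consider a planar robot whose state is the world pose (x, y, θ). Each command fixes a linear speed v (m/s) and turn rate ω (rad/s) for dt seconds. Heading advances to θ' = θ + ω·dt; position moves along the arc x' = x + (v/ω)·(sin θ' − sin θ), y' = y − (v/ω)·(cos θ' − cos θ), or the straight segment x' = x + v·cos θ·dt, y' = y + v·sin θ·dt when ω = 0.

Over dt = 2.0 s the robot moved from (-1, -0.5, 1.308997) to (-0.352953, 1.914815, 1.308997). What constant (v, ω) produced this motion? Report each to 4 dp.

v = 1.2500, ω = 0.0000

Δθ = 1.308997 − 1.308997 = 0.000000
ω = Δθ/dt = 0.000000/2.0 = 0.0000
ω = 0 → v = (Δx·cos θ + Δy·sin θ)/dt = 1.2500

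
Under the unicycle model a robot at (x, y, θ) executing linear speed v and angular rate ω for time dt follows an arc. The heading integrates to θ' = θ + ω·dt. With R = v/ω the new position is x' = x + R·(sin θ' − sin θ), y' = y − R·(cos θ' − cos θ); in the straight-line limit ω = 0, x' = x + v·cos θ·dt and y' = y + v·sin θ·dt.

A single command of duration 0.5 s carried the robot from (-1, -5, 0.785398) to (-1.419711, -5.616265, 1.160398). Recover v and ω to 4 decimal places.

Δθ = 1.160398 − 0.785398 = 0.375000
ω = Δθ/dt = 0.375000/0.5 = 0.7500
R = −Δy/(cos θ' − cos θ) = -2.0000
v = R·ω = -2.0000·0.7500 = -1.5000

v = -1.5000, ω = 0.7500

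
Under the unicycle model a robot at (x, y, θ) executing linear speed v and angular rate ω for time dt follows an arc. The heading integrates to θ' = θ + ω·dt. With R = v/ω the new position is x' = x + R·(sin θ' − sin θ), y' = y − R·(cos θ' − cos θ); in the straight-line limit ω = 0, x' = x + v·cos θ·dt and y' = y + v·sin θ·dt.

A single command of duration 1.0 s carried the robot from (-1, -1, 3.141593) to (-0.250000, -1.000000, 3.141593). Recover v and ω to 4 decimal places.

Δθ = 3.141593 − 3.141593 = 0.000000
ω = Δθ/dt = 0.000000/1.0 = 0.0000
ω = 0 → v = (Δx·cos θ + Δy·sin θ)/dt = -0.7500

v = -0.7500, ω = 0.0000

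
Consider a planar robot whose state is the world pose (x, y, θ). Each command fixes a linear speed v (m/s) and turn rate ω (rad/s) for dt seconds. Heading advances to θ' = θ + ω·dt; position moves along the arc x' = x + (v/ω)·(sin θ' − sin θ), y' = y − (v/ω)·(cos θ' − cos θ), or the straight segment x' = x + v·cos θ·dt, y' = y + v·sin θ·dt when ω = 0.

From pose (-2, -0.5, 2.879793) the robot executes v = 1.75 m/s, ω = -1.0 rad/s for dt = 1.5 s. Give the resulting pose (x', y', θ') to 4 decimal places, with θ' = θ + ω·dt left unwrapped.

(-3.2652, 1.5226, 1.3798)

θ' = 2.8798 + -1.0·1.5 = 1.3798
R = v/ω = 1.75/-1.0 = -1.7500
x' = -2 + -1.7500·(sin 1.3798 − sin 2.8798) = -3.2652
y' = -0.5 − -1.7500·(cos 1.3798 − cos 2.8798) = 1.5226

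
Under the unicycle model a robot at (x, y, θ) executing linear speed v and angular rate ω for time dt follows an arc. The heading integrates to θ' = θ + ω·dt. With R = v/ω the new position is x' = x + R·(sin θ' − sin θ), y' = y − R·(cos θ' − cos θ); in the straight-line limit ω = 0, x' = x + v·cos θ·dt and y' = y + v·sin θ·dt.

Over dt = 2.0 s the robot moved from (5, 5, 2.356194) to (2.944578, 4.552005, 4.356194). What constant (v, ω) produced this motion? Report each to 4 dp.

v = 1.2500, ω = 1.0000

Δθ = 4.356194 − 2.356194 = 2.000000
ω = Δθ/dt = 2.000000/2.0 = 1.0000
R = Δx/(sin θ' − sin θ) = 1.2500
v = R·ω = 1.2500·1.0000 = 1.2500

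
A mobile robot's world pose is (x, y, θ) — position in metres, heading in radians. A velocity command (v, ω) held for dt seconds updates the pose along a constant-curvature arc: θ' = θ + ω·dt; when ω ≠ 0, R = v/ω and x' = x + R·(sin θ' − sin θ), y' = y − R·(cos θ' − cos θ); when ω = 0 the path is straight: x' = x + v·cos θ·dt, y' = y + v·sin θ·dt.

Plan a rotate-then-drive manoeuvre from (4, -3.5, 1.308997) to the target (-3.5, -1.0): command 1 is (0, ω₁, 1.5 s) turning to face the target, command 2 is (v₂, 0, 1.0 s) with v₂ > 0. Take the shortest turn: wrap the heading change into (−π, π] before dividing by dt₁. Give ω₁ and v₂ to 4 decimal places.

ω₁ = 1.0072, v₂ = 7.9057

heading to target = atan2(-1−-3.5, -3.5−4) = 2.8198
Δθ = wrap(2.8198 − 1.3090) = 1.5108; ω₁ = Δθ/dt₁ = 1.0072
distance = √((-3.5−4)² + (-1−-3.5)²) = 7.9057; v₂ = distance/dt₂ = 7.9057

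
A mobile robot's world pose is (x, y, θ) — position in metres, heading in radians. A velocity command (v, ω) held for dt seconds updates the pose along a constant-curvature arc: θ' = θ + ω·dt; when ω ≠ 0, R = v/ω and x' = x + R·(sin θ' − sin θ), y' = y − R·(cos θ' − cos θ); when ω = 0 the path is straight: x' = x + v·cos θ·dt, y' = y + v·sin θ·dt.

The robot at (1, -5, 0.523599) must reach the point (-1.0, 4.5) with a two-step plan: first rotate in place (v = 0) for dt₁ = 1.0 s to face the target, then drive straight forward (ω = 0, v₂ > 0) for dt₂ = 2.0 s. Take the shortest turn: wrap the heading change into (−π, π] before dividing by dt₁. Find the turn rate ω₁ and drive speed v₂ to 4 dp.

heading to target = atan2(4.5−-5, -1−1) = 1.7783
Δθ = wrap(1.7783 − 0.5236) = 1.2547; ω₁ = Δθ/dt₁ = 1.2547
distance = √((-1−1)² + (4.5−-5)²) = 9.7082; v₂ = distance/dt₂ = 4.8541

ω₁ = 1.2547, v₂ = 4.8541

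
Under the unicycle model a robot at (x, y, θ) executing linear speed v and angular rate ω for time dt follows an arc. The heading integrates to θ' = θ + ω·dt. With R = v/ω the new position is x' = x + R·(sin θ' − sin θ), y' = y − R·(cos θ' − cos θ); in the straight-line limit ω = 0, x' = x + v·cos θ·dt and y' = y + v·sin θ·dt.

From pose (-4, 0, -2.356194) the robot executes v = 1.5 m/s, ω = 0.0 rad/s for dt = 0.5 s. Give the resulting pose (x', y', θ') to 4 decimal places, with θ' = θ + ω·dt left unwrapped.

(-4.5303, -0.5303, -2.3562)

θ' = -2.3562 + 0.0·0.5 = -2.3562
ω = 0 → straight: x' = -4 + 1.5·cos(-2.3562)·0.5 = -4.5303
y' = 0 + 1.5·sin(-2.3562)·0.5 = -0.5303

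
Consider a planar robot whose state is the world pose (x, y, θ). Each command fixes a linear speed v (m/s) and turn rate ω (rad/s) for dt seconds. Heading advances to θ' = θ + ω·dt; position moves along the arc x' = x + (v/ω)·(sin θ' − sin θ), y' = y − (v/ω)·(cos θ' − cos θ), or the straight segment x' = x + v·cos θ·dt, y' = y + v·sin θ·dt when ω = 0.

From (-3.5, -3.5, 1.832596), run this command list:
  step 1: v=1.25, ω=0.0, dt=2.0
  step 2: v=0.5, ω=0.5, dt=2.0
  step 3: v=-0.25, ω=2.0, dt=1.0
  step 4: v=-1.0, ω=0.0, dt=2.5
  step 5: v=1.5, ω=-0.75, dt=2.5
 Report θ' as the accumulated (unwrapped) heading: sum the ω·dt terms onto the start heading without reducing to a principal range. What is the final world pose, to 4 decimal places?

(-7.2980, 0.0186, 2.9576)

step 1: θ'=1.8326 (straight) → pose (-4.1470, -1.0852, 1.8326)
step 2: θ'=2.8326 (R=1.0000) → pose (-4.8089, -0.3914, 2.8326)
step 3: θ'=4.8326 (R=-0.1250) → pose (-4.6468, -0.2573, 4.8326)
step 4: θ'=4.8326 (straight) → pose (-4.9466, 2.2247, 4.8326)
step 5: θ'=2.9576 (R=-2.0000) → pose (-7.2980, 0.0186, 2.9576)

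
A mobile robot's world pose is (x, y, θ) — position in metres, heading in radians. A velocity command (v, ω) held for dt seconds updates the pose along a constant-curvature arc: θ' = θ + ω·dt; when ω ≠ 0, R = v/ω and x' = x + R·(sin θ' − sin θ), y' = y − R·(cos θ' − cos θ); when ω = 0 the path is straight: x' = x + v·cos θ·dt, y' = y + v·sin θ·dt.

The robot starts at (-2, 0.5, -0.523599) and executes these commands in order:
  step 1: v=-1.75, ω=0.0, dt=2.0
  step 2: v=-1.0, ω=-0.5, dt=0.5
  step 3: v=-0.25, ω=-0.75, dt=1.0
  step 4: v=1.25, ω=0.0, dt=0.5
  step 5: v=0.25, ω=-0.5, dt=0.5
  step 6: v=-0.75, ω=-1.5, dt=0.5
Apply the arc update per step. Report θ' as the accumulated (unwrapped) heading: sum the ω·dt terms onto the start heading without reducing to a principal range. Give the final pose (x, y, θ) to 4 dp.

(-5.3087, 2.3322, -2.5236)

step 1: θ'=-0.5236 (straight) → pose (-5.0311, 2.2500, -0.5236)
step 2: θ'=-0.7736 (R=2.0000) → pose (-5.4285, 2.5512, -0.7736)
step 3: θ'=-1.5236 (R=0.3333) → pose (-5.5286, 2.7740, -1.5236)
step 4: θ'=-1.5236 (straight) → pose (-5.4991, 2.1497, -1.5236)
step 5: θ'=-1.7736 (R=-0.5000) → pose (-5.5088, 2.0254, -1.7736)
step 6: θ'=-2.5236 (R=0.5000) → pose (-5.3087, 2.3322, -2.5236)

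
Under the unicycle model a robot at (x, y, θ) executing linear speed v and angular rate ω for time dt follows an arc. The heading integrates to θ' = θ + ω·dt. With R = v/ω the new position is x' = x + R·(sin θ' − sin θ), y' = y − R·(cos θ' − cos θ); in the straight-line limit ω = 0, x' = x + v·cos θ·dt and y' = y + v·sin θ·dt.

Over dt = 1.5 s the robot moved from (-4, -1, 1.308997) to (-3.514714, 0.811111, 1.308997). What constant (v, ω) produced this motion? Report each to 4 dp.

v = 1.2500, ω = 0.0000

Δθ = 1.308997 − 1.308997 = 0.000000
ω = Δθ/dt = 0.000000/1.5 = 0.0000
ω = 0 → v = (Δx·cos θ + Δy·sin θ)/dt = 1.2500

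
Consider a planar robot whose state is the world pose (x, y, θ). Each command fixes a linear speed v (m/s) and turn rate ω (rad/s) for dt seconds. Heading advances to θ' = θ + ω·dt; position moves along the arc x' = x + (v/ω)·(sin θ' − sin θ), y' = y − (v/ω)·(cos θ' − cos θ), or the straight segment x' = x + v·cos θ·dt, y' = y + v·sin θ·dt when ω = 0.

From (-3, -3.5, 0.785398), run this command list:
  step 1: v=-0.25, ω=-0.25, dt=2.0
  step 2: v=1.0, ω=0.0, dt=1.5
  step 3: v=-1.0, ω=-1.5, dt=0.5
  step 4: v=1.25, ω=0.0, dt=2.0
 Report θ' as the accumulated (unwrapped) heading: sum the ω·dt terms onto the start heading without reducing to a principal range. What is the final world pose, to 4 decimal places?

(-0.2376, -4.4066, -0.4646)

step 1: θ'=0.2854 (R=1.0000) → pose (-3.4256, -3.7524, 0.2854)
step 2: θ'=0.2854 (straight) → pose (-1.9862, -3.3301, 0.2854)
step 3: θ'=-0.4646 (R=0.6667) → pose (-2.4726, -3.2864, -0.4646)
step 4: θ'=-0.4646 (straight) → pose (-0.2376, -4.4066, -0.4646)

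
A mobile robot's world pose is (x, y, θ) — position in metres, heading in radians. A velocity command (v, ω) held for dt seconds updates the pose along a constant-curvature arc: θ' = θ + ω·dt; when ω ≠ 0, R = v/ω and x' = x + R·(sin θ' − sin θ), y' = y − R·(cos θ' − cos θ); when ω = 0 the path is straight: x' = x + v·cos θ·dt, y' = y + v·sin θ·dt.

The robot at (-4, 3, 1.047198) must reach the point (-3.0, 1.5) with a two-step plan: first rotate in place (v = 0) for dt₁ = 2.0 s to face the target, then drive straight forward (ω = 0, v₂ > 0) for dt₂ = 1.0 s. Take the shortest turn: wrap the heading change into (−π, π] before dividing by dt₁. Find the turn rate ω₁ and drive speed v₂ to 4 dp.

ω₁ = -1.0150, v₂ = 1.8028

heading to target = atan2(1.5−3, -3−-4) = -0.9828
Δθ = wrap(-0.9828 − 1.0472) = -2.0300; ω₁ = Δθ/dt₁ = -1.0150
distance = √((-3−-4)² + (1.5−3)²) = 1.8028; v₂ = distance/dt₂ = 1.8028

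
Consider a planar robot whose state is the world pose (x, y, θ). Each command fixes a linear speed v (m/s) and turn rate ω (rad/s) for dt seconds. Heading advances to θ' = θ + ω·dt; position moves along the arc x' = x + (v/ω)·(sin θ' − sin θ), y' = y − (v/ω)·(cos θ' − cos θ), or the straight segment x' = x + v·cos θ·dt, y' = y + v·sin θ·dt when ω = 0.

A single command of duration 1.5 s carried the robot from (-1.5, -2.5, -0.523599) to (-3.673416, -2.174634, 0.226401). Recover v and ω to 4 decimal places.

Δθ = 0.226401 − -0.523599 = 0.750000
ω = Δθ/dt = 0.750000/1.5 = 0.5000
R = Δx/(sin θ' − sin θ) = -3.0000
v = R·ω = -3.0000·0.5000 = -1.5000

v = -1.5000, ω = 0.5000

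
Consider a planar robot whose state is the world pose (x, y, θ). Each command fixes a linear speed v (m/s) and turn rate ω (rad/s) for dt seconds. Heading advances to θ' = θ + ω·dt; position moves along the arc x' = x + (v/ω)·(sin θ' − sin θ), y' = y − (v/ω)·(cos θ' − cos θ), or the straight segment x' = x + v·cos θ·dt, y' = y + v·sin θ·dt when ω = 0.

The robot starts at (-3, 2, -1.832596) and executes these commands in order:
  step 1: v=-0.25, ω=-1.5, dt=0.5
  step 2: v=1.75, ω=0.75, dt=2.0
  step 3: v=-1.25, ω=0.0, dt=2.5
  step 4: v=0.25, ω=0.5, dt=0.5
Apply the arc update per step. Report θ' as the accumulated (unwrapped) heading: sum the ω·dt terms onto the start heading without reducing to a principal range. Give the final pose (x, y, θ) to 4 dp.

(-5.1447, 1.6835, -0.8326)

step 1: θ'=-2.5826 (R=0.1667) → pose (-2.9274, 2.0982, -2.5826)
step 2: θ'=-1.0826 (R=2.3333) → pose (-3.7507, -0.9744, -1.0826)
step 3: θ'=-1.0826 (straight) → pose (-5.2164, 1.7855, -1.0826)
step 4: θ'=-0.8326 (R=0.5000) → pose (-5.1447, 1.6835, -0.8326)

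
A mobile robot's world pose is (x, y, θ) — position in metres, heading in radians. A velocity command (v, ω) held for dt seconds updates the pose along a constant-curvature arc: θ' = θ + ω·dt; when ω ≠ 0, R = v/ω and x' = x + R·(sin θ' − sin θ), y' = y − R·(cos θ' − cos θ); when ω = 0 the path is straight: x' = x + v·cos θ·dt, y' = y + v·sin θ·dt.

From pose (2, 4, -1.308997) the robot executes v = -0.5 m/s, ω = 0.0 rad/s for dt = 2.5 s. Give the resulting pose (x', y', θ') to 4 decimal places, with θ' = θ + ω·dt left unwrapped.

(1.6765, 5.2074, -1.3090)

θ' = -1.3090 + 0.0·2.5 = -1.3090
ω = 0 → straight: x' = 2 + -0.5·cos(-1.3090)·2.5 = 1.6765
y' = 4 + -0.5·sin(-1.3090)·2.5 = 5.2074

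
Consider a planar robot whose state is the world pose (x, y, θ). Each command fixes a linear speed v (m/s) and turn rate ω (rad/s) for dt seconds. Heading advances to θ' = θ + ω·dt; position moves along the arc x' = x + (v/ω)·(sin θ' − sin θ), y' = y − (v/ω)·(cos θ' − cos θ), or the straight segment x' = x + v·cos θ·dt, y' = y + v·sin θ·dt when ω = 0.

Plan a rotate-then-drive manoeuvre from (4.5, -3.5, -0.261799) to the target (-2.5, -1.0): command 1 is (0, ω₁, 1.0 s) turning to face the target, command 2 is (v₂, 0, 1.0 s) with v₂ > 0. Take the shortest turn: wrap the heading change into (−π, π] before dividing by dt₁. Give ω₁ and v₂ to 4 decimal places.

heading to target = atan2(-1−-3.5, -2.5−4.5) = 2.7986
Δθ = wrap(2.7986 − -0.2618) = 3.0604; ω₁ = Δθ/dt₁ = 3.0604
distance = √((-2.5−4.5)² + (-1−-3.5)²) = 7.4330; v₂ = distance/dt₂ = 7.4330

ω₁ = 3.0604, v₂ = 7.4330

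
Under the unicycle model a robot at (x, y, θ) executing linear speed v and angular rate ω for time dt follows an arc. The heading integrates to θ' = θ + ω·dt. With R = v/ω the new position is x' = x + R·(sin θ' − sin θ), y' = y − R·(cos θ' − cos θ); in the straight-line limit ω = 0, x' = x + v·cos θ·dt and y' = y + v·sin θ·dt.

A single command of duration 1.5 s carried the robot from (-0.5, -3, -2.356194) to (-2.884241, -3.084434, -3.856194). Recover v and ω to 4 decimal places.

Δθ = -3.856194 − -2.356194 = -1.500000
ω = Δθ/dt = -1.500000/1.5 = -1.0000
R = Δx/(sin θ' − sin θ) = -1.7500
v = R·ω = -1.7500·-1.0000 = 1.7500

v = 1.7500, ω = -1.0000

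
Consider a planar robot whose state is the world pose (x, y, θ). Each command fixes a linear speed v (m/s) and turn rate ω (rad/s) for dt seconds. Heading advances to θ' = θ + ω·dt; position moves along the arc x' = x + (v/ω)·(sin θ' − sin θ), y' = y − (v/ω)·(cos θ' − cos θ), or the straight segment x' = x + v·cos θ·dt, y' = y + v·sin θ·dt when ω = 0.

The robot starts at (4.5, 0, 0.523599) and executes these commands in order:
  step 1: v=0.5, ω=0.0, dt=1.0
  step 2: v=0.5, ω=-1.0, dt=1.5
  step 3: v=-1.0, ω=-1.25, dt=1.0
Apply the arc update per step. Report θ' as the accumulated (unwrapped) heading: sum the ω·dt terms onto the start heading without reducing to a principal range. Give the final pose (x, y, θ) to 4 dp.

step 1: θ'=0.5236 (straight) → pose (4.9330, 0.2500, 0.5236)
step 2: θ'=-0.9764 (R=-0.5000) → pose (5.5973, 0.0970, -0.9764)
step 3: θ'=-2.2264 (R=0.8000) → pose (5.6259, 1.0327, -2.2264)

(5.6259, 1.0327, -2.2264)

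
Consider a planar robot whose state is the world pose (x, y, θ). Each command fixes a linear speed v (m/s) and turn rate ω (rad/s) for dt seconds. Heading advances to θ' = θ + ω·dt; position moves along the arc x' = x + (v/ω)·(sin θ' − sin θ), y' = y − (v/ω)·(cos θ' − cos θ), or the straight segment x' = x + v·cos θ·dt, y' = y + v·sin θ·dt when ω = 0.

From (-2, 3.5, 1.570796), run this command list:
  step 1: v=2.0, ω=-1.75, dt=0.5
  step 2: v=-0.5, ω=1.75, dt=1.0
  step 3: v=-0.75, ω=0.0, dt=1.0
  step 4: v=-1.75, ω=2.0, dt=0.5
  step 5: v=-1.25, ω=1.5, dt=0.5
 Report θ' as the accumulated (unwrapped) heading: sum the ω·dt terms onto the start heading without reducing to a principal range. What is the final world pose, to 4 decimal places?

step 1: θ'=0.6958 (R=-1.1429) → pose (-1.5897, 4.3772, 0.6958)
step 2: θ'=2.4458 (R=-0.2857) → pose (-1.5897, 3.9386, 2.4458)
step 3: θ'=2.4458 (straight) → pose (-1.0141, 3.4578, 2.4458)
step 4: θ'=3.4458 (R=-0.8750) → pose (-0.1911, 3.2946, 3.4458)
step 5: θ'=4.1958 (R=-0.8333) → pose (0.2839, 3.6781, 4.1958)

(0.2839, 3.6781, 4.1958)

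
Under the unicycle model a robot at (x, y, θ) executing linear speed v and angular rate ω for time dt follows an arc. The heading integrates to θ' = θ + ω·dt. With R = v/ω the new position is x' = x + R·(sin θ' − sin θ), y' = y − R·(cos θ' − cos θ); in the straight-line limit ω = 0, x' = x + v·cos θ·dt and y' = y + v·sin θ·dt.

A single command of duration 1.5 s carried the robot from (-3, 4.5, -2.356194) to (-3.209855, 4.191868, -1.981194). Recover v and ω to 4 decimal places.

Δθ = -1.981194 − -2.356194 = 0.375000
ω = Δθ/dt = 0.375000/1.5 = 0.2500
R = −Δy/(cos θ' − cos θ) = 1.0000
v = R·ω = 1.0000·0.2500 = 0.2500

v = 0.2500, ω = 0.2500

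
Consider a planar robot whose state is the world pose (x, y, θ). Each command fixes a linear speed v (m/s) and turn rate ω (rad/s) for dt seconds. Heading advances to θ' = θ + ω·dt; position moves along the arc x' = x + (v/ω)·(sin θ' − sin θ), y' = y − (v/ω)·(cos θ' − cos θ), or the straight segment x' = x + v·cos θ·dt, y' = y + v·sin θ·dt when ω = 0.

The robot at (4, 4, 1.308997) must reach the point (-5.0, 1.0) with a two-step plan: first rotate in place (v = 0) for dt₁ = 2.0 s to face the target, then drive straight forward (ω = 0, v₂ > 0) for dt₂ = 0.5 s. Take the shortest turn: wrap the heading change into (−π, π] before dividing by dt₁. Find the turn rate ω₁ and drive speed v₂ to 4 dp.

ω₁ = 1.0772, v₂ = 18.9737

heading to target = atan2(1−4, -5−4) = -2.8198
Δθ = wrap(-2.8198 − 1.3090) = 2.1543; ω₁ = Δθ/dt₁ = 1.0772
distance = √((-5−4)² + (1−4)²) = 9.4868; v₂ = distance/dt₂ = 18.9737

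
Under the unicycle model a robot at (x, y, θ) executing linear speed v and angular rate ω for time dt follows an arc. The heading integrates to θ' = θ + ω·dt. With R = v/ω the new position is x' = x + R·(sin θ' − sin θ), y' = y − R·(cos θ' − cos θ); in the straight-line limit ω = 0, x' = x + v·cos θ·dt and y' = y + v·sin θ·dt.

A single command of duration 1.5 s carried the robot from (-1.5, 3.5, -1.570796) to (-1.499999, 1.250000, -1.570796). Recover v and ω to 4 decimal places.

v = 1.5000, ω = 0.0000

Δθ = -1.570796 − -1.570796 = 0.000000
ω = Δθ/dt = 0.000000/1.5 = 0.0000
ω = 0 → v = (Δx·cos θ + Δy·sin θ)/dt = 1.5000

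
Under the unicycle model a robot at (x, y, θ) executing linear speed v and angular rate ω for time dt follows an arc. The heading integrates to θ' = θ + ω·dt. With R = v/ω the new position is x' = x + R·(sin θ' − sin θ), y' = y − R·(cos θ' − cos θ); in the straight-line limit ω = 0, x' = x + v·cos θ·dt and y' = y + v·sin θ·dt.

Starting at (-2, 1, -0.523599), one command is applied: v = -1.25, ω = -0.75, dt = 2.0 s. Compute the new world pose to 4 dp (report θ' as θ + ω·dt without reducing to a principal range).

(-2.6654, 3.1725, -2.0236)

θ' = -0.5236 + -0.75·2.0 = -2.0236
R = v/ω = -1.25/-0.75 = 1.6667
x' = -2 + 1.6667·(sin -2.0236 − sin -0.5236) = -2.6654
y' = 1 − 1.6667·(cos -2.0236 − cos -0.5236) = 3.1725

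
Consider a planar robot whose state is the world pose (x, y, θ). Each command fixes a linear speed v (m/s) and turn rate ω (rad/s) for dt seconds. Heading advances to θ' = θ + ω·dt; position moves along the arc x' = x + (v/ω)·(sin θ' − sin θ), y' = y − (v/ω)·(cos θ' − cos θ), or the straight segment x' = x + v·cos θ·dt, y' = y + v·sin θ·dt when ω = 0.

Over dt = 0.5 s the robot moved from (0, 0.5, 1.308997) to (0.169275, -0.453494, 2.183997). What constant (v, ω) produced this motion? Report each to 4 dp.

Δθ = 2.183997 − 1.308997 = 0.875000
ω = Δθ/dt = 0.875000/0.5 = 1.7500
R = −Δy/(cos θ' − cos θ) = -1.1429
v = R·ω = -1.1429·1.7500 = -2.0000

v = -2.0000, ω = 1.7500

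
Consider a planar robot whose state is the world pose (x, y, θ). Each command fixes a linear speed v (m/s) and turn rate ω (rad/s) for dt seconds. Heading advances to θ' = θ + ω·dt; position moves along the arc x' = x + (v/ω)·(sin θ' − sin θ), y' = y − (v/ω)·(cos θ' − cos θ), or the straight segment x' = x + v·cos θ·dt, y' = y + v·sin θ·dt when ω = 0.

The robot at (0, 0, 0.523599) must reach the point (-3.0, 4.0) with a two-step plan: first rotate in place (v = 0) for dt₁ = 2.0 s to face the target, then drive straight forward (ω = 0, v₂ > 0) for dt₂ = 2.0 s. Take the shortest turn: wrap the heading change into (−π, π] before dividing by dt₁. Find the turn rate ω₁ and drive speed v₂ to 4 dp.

heading to target = atan2(4−0, -3−0) = 2.2143
Δθ = wrap(2.2143 − 0.5236) = 1.6907; ω₁ = Δθ/dt₁ = 0.8453
distance = √((-3−0)² + (4−0)²) = 5.0000; v₂ = distance/dt₂ = 2.5000

ω₁ = 0.8453, v₂ = 2.5000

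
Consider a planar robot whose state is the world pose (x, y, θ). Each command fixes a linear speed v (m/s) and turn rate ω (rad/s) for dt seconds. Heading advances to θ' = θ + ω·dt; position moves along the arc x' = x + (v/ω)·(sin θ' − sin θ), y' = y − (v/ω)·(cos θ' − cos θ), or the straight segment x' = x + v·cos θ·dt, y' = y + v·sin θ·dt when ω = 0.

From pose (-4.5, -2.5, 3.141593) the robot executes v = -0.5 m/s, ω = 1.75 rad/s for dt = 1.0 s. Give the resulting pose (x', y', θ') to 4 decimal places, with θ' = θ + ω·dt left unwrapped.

θ' = 3.1416 + 1.75·1.0 = 4.8916
R = v/ω = -0.5/1.75 = -0.2857
x' = -4.5 + -0.2857·(sin 4.8916 − sin 3.1416) = -4.2189
y' = -2.5 − -0.2857·(cos 4.8916 − cos 3.1416) = -2.1634

(-4.2189, -2.1634, 4.8916)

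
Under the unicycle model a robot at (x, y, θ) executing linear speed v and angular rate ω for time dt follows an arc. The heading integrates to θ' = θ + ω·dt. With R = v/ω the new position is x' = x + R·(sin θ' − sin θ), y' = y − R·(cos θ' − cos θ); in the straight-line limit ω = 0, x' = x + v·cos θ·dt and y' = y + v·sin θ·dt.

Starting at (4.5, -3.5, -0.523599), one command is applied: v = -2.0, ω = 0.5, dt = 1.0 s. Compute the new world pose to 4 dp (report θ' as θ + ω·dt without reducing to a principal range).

(2.5944, -2.9652, -0.0236)

θ' = -0.5236 + 0.5·1.0 = -0.0236
R = v/ω = -2.0/0.5 = -4.0000
x' = 4.5 + -4.0000·(sin -0.0236 − sin -0.5236) = 2.5944
y' = -3.5 − -4.0000·(cos -0.0236 − cos -0.5236) = -2.9652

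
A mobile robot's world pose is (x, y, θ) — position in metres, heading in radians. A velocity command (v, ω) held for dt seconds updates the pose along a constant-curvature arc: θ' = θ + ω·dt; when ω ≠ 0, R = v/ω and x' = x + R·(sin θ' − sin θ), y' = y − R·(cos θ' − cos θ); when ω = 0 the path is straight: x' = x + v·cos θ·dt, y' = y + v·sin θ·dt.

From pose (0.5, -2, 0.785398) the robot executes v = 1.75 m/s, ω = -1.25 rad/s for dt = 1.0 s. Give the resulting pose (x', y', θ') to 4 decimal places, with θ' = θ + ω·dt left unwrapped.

(2.1172, -1.7383, -0.4646)

θ' = 0.7854 + -1.25·1.0 = -0.4646
R = v/ω = 1.75/-1.25 = -1.4000
x' = 0.5 + -1.4000·(sin -0.4646 − sin 0.7854) = 2.1172
y' = -2 − -1.4000·(cos -0.4646 − cos 0.7854) = -1.7383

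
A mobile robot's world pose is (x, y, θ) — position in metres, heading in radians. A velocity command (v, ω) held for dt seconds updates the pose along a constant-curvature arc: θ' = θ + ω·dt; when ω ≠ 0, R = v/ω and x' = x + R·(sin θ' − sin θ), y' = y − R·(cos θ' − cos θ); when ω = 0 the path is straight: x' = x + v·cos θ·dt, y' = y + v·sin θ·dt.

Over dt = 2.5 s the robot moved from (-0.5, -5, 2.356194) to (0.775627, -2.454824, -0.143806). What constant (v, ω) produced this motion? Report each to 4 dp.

v = 1.5000, ω = -1.0000

Δθ = -0.143806 − 2.356194 = -2.500000
ω = Δθ/dt = -2.500000/2.5 = -1.0000
R = −Δy/(cos θ' − cos θ) = -1.5000
v = R·ω = -1.5000·-1.0000 = 1.5000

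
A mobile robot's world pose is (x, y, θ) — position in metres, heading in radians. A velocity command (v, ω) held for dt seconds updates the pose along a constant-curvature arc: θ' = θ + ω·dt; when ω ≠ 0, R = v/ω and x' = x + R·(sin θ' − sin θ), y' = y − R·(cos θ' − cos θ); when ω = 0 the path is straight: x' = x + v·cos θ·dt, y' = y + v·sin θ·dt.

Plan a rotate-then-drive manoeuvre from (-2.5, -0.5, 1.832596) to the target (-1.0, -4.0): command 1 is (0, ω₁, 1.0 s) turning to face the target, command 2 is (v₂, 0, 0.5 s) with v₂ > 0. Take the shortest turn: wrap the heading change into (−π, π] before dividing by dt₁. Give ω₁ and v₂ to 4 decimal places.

ω₁ = -2.9985, v₂ = 7.6158

heading to target = atan2(-4−-0.5, -1−-2.5) = -1.1659
Δθ = wrap(-1.1659 − 1.8326) = -2.9985; ω₁ = Δθ/dt₁ = -2.9985
distance = √((-1−-2.5)² + (-4−-0.5)²) = 3.8079; v₂ = distance/dt₂ = 7.6158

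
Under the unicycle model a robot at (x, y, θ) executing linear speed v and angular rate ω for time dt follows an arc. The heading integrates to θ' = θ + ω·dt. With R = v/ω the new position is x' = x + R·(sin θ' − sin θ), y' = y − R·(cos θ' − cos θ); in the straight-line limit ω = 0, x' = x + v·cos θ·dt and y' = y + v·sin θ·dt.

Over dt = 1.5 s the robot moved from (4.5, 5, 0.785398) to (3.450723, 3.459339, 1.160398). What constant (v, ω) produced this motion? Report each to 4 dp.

v = -1.2500, ω = 0.2500

Δθ = 1.160398 − 0.785398 = 0.375000
ω = Δθ/dt = 0.375000/1.5 = 0.2500
R = −Δy/(cos θ' − cos θ) = -5.0000
v = R·ω = -5.0000·0.2500 = -1.2500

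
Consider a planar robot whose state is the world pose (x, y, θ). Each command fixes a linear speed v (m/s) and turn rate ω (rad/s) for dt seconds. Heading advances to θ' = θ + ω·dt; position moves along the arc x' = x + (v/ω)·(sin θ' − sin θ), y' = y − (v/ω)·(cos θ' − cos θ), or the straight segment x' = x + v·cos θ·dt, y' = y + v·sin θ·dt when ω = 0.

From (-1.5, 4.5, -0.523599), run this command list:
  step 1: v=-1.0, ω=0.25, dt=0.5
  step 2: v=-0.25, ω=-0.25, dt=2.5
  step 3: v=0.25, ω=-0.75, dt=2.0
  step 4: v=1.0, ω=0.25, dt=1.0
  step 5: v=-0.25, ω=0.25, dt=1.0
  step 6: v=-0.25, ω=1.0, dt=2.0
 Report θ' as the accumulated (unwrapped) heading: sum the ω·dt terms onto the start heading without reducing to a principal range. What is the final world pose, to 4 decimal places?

step 1: θ'=-0.3986 (R=-4.0000) → pose (-1.9475, 4.7223, -0.3986)
step 2: θ'=-1.0236 (R=1.0000) → pose (-2.4133, 5.1236, -1.0236)
step 3: θ'=-2.5236 (R=-0.3333) → pose (-2.5049, 4.6785, -2.5236)
step 4: θ'=-2.2736 (R=4.0000) → pose (-3.2394, 4.0038, -2.2736)
step 5: θ'=-2.0236 (R=-1.0000) → pose (-3.1032, 4.2127, -2.0236)
step 6: θ'=-0.0236 (R=-0.2500) → pose (-3.3221, 4.5720, -0.0236)

(-3.3221, 4.5720, -0.0236)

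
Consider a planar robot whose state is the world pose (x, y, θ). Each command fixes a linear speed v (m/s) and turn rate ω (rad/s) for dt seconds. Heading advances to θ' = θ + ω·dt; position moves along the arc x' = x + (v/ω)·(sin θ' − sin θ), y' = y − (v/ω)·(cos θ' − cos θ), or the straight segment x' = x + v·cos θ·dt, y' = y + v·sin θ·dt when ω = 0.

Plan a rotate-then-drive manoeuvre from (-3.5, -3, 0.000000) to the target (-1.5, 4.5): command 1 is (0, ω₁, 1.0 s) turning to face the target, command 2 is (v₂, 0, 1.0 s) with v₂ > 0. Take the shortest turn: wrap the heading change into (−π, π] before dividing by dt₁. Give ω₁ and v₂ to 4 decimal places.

ω₁ = 1.3102, v₂ = 7.7621

heading to target = atan2(4.5−-3, -1.5−-3.5) = 1.3102
Δθ = wrap(1.3102 − 0.0000) = 1.3102; ω₁ = Δθ/dt₁ = 1.3102
distance = √((-1.5−-3.5)² + (4.5−-3)²) = 7.7621; v₂ = distance/dt₂ = 7.7621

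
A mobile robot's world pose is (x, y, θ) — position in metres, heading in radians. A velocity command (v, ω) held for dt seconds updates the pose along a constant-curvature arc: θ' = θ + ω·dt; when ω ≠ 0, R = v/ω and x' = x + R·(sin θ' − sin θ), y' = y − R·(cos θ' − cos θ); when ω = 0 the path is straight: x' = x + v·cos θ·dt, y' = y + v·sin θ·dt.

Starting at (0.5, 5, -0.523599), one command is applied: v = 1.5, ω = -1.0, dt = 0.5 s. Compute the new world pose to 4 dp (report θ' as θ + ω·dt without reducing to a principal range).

(1.0310, 4.4814, -1.0236)

θ' = -0.5236 + -1.0·0.5 = -1.0236
R = v/ω = 1.5/-1.0 = -1.5000
x' = 0.5 + -1.5000·(sin -1.0236 − sin -0.5236) = 1.0310
y' = 5 − -1.5000·(cos -1.0236 − cos -0.5236) = 4.4814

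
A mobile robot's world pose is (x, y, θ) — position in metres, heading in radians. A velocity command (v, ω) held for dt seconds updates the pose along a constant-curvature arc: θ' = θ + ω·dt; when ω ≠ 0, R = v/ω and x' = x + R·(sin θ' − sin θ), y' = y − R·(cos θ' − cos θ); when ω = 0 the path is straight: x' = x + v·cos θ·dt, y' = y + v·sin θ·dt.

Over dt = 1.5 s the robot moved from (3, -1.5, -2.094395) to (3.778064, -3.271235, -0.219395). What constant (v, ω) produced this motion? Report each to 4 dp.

v = 1.5000, ω = 1.2500

Δθ = -0.219395 − -2.094395 = 1.875000
ω = Δθ/dt = 1.875000/1.5 = 1.2500
R = −Δy/(cos θ' − cos θ) = 1.2000
v = R·ω = 1.2000·1.2500 = 1.5000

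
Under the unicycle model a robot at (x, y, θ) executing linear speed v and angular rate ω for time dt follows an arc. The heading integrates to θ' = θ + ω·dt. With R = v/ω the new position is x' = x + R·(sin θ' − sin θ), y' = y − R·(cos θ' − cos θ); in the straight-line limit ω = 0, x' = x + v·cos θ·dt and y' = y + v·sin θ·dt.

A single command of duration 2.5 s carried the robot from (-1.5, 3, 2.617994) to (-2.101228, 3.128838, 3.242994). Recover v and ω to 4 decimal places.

v = 0.2500, ω = 0.2500

Δθ = 3.242994 − 2.617994 = 0.625000
ω = Δθ/dt = 0.625000/2.5 = 0.2500
R = Δx/(sin θ' − sin θ) = 1.0000
v = R·ω = 1.0000·0.2500 = 0.2500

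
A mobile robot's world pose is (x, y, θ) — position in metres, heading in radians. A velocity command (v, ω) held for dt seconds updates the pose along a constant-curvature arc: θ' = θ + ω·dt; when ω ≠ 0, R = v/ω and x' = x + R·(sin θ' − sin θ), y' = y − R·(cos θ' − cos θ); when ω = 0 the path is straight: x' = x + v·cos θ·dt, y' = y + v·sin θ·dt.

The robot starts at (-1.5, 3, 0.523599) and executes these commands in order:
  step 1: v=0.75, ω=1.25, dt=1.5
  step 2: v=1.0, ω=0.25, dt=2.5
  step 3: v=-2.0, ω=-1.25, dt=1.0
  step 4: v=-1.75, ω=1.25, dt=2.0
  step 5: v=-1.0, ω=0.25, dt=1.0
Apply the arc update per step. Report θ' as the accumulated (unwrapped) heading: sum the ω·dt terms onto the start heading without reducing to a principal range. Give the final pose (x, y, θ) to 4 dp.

(0.6962, 4.3572, 4.5236)

step 1: θ'=2.3986 (R=0.6000) → pose (-1.3941, 3.9615, 2.3986)
step 2: θ'=3.0236 (R=4.0000) → pose (-3.6292, 4.9879, 3.0236)
step 3: θ'=1.7736 (R=1.6000) → pose (-2.2503, 3.7213, 1.7736)
step 4: θ'=4.2736 (R=-1.4000) → pose (0.3883, 3.4085, 4.2736)
step 5: θ'=4.5236 (R=-4.0000) → pose (0.6962, 4.3572, 4.5236)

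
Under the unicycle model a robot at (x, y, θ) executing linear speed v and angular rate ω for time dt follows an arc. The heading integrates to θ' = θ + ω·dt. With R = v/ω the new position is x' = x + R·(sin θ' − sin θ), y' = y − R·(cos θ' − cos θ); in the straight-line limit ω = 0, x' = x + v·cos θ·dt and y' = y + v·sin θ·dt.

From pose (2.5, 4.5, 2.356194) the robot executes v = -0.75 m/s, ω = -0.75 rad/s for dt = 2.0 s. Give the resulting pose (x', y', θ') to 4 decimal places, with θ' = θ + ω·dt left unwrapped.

(2.5482, 3.1376, 0.8562)

θ' = 2.3562 + -0.75·2.0 = 0.8562
R = v/ω = -0.75/-0.75 = 1.0000
x' = 2.5 + 1.0000·(sin 0.8562 − sin 2.3562) = 2.5482
y' = 4.5 − 1.0000·(cos 0.8562 − cos 2.3562) = 3.1376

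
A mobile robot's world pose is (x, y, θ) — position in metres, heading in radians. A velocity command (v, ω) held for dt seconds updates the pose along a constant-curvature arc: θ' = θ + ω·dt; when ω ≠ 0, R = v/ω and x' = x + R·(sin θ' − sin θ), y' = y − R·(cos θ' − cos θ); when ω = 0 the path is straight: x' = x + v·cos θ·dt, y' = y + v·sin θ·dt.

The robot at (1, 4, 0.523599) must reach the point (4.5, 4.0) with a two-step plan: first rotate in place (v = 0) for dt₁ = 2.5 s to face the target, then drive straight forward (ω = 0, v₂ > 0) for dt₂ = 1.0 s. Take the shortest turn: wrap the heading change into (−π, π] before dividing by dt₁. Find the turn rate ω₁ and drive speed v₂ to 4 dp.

heading to target = atan2(4−4, 4.5−1) = 0.0000
Δθ = wrap(0.0000 − 0.5236) = -0.5236; ω₁ = Δθ/dt₁ = -0.2094
distance = √((4.5−1)² + (4−4)²) = 3.5000; v₂ = distance/dt₂ = 3.5000

ω₁ = -0.2094, v₂ = 3.5000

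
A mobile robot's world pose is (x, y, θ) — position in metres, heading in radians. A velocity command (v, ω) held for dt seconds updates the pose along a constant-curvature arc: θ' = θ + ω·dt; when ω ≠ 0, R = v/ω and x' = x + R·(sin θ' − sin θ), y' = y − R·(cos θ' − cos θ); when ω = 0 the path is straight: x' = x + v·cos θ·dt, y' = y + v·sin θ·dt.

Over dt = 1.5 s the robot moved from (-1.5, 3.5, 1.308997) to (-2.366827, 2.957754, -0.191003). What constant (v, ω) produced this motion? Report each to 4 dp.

v = -0.7500, ω = -1.0000

Δθ = -0.191003 − 1.308997 = -1.500000
ω = Δθ/dt = -1.500000/1.5 = -1.0000
R = Δx/(sin θ' − sin θ) = 0.7500
v = R·ω = 0.7500·-1.0000 = -0.7500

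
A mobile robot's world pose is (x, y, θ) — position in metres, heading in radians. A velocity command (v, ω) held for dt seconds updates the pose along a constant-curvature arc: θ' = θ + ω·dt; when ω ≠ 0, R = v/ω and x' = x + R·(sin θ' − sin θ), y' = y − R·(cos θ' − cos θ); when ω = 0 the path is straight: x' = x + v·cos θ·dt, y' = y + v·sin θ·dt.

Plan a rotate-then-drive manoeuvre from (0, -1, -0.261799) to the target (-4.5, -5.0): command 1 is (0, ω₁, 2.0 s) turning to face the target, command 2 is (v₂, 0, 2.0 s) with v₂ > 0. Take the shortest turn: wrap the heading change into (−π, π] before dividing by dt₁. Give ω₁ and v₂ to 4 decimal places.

heading to target = atan2(-5−-1, -4.5−0) = -2.4150
Δθ = wrap(-2.4150 − -0.2618) = -2.1532; ω₁ = Δθ/dt₁ = -1.0766
distance = √((-4.5−0)² + (-5−-1)²) = 6.0208; v₂ = distance/dt₂ = 3.0104

ω₁ = -1.0766, v₂ = 3.0104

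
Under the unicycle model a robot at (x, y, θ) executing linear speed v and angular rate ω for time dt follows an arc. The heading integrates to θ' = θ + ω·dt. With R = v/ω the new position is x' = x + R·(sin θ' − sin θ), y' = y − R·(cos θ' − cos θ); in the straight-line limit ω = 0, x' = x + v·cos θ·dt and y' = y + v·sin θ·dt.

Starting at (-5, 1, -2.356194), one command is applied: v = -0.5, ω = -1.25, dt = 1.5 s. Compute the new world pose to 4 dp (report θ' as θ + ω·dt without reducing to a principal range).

θ' = -2.3562 + -1.25·1.5 = -4.2312
R = v/ω = -0.5/-1.25 = 0.4000
x' = -5 + 0.4000·(sin -4.2312 − sin -2.3562) = -4.3626
y' = 1 − 0.4000·(cos -4.2312 − cos -2.3562) = 0.9023

(-4.3626, 0.9023, -4.2312)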